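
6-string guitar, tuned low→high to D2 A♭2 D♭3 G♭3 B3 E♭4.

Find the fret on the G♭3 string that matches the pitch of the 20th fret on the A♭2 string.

Fret 20 on A♭2 is MIDI 44 + 20 = 64 (E4). On the G♭3 string (open MIDI 54), that pitch is 64 − 54 = fret 10.

10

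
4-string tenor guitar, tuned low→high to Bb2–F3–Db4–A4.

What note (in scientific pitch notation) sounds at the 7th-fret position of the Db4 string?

The open Db4 string plus 7 semitones: Db–D–Eb–E–F–Gb–G–Ab.
No B→C boundary is crossed, so the octave stays at 4.
(Equivalently spelled G#4.)

Ab4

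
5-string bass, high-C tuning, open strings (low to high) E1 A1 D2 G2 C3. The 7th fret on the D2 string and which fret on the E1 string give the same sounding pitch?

D2 at fret 7 is D2 + 7 semitones = A2.
The open E1 string is 10 semitones below the open D2, so the same pitch on the E1 string lies at fret 7 + 10 = 17.

17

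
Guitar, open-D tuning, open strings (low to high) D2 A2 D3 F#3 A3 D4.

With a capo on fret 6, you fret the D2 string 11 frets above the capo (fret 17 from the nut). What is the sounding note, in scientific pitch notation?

G3

The capo raises the open D2 by 6 semitones to G#2; fretting 11 more gives D2 + 6 + 11 = D2 + 17 semitones = G3.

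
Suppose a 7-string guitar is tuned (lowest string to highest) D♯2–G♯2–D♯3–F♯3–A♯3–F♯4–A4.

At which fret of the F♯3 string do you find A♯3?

4

A♯3 is 4 semitones above the open F♯3 (F#–G–G#–A–A#), so it sits at fret 4.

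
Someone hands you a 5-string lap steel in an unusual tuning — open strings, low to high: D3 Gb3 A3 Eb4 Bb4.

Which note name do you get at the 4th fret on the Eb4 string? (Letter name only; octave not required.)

Each fret is one semitone, so Eb4 + 4 = G.

G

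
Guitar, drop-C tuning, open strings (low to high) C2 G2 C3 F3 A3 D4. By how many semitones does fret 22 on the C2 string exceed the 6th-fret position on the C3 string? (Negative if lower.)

4 semitones

C2 at fret 22 → A#3 (MIDI 58); C3 at fret 6 → F#3 (MIDI 54).
58 − 54 = 4, so the two pitches are 4 semitones apart.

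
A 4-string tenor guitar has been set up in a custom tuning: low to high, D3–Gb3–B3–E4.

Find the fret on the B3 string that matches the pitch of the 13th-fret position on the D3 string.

Fret 13 on D3 is MIDI 50 + 13 = 63 (Eb4). On the B3 string (open MIDI 59), that pitch is 63 − 59 = fret 4.

4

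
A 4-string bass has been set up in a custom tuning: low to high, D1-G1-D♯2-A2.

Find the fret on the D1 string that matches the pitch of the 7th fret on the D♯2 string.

20

D♯2 at fret 7 is D♯2 + 7 semitones = A♯2.
The open D1 string is 13 semitones below the open D♯2, so the same pitch on the D1 string lies at fret 7 + 13 = 20.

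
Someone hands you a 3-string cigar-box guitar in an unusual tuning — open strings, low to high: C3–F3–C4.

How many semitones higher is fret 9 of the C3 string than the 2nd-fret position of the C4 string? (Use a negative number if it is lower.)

-5 semitones

C3 at fret 9 → A3 (MIDI 57); C4 at fret 2 → D4 (MIDI 62).
57 − 62 = -5, so the two pitches are 5 semitones apart.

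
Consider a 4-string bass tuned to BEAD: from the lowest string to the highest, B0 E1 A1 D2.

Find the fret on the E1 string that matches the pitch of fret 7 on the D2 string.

D2 at fret 7 is D2 + 7 semitones = A2.
The open E1 string is 10 semitones below the open D2, so the same pitch on the E1 string lies at fret 7 + 10 = 17.

17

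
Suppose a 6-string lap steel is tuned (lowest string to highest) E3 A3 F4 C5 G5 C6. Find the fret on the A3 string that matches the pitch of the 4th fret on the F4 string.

F4 at fret 4 is F4 + 4 semitones = A4.
The open A3 string is 8 semitones below the open F4, so the same pitch on the A3 string lies at fret 4 + 8 = 12.

12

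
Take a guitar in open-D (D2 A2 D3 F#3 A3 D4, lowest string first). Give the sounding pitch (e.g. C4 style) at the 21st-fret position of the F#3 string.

Each fret is one semitone, so F#3 + 21 = D#5.
(Equivalently spelled Eb5.)

D#5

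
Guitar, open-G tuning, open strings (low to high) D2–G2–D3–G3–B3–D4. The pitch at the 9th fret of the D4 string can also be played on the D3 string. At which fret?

D4 at fret 9 is D4 + 9 semitones = B4.
The open D3 string is 12 semitones below the open D4, so the same pitch on the D3 string lies at fret 9 + 12 = 21.

21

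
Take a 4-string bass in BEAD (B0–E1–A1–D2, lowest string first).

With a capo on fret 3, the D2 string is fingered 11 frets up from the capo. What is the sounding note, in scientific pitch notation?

E3

The capo raises the open D2 by 3 semitones to F2; fretting 11 more gives D2 + 3 + 11 = D2 + 14 semitones = E3.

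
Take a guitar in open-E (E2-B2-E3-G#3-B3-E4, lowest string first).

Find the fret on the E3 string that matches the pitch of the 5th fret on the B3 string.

Fret 5 on B3 is MIDI 59 + 5 = 64 (E4). On the E3 string (open MIDI 52), that pitch is 64 − 52 = fret 12.

12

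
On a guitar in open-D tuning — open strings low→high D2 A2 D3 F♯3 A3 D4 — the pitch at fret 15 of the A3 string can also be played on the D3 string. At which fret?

22

Fret 15 on A3 is MIDI 57 + 15 = 72 (C5). On the D3 string (open MIDI 50), that pitch is 72 − 50 = fret 22.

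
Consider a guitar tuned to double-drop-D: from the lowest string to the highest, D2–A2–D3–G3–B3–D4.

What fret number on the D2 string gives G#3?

G#3 is 18 semitones above the open D2 (D–D#–E–F–…–F#–G–G#), so it sits at fret 18.

18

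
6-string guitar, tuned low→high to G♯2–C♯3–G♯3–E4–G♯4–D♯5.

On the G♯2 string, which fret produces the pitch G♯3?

12

G♯3 is 12 semitones above the open G♯2 (G#–A–A#–B–…–F#–G–G#), so it sits at fret 12.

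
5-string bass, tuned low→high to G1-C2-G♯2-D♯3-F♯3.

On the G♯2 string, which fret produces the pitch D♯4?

19

D♯4 is 19 semitones above the open G♯2 (G#–A–A#–B–…–C#–D–D#), so it sits at fret 19.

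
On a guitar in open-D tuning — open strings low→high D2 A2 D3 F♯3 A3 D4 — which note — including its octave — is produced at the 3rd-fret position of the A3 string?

The open A3 string plus 3 semitones: A–A#–B–C.
The walk passes from B into C once, so the octave number goes from 3 to 4.

C4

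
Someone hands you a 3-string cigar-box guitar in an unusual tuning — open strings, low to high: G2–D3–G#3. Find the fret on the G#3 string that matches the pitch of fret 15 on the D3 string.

9

Fret 15 on D3 is MIDI 50 + 15 = 65 (F4). On the G#3 string (open MIDI 56), that pitch is 65 − 56 = fret 9.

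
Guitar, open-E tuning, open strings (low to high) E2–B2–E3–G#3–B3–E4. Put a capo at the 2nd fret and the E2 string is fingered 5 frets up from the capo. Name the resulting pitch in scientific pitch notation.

B2

The capo raises the open E2 by 2 semitones to F#2; fretting 5 more gives E2 + 2 + 5 = E2 + 7 semitones = B2.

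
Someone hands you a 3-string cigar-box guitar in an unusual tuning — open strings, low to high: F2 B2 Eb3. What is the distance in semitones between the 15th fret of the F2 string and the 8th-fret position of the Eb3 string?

3 semitones

F2 at fret 15 → Ab3 (MIDI 56); Eb3 at fret 8 → B3 (MIDI 59).
56 − 59 = -3, so the two pitches are 3 semitones apart, with B3 the higher.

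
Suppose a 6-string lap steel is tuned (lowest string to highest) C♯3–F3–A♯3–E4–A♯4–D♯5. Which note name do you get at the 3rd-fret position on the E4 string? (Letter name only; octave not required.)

G

Each fret is one semitone, so E4 + 3 = G.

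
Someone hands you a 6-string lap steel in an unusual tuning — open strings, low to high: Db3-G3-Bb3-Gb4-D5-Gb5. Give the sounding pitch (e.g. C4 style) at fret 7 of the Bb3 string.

Bb3 is MIDI 58. Adding 7 gives 65, which is F4.

F4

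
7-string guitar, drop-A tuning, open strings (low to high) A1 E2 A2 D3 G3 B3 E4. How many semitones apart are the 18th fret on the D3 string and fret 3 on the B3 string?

D3 at fret 18 → G#4 (MIDI 68); B3 at fret 3 → D4 (MIDI 62).
68 − 62 = 6, so the two pitches are 6 semitones apart, with G#4 the higher.

6 semitones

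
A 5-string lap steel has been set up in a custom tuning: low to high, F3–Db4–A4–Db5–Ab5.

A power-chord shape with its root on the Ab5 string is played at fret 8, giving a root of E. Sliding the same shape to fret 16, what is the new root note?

Moving from fret 8 to fret 16 shifts the root by 8 semitones.
E up 8 semitones is C.

C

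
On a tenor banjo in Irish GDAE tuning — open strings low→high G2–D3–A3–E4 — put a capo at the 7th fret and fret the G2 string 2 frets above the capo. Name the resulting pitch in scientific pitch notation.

E3

The capo raises the open G2 by 7 semitones to D3; fretting 2 more gives G2 + 7 + 2 = G2 + 9 semitones = E3.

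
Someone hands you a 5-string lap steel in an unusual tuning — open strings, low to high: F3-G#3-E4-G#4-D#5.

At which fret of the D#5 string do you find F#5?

3

F#5 is 3 semitones above the open D#5 (D#–E–F–F#), so it sits at fret 3.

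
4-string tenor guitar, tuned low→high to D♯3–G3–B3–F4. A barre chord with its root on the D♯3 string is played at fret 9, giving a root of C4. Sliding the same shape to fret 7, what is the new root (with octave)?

Moving from fret 9 to fret 7 shifts the root by -2 semitones.
C4 down 2 semitones is A♯3.

A♯3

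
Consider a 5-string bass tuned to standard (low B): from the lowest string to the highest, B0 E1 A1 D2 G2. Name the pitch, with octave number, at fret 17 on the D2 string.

G3

D2 is MIDI 38. Adding 17 gives 55, which is G3.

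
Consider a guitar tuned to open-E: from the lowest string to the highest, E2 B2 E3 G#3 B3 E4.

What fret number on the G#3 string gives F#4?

10

F#4 is 10 semitones above the open G#3 (G#–A–A#–B–…–E–F–F#), so it sits at fret 10.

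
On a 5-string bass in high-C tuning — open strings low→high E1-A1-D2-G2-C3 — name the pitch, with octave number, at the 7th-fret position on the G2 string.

D3

The open G2 string plus 7 semitones: G–G#–A–A#–B–C–C#–D.
The walk passes from B into C once, so the octave number goes from 2 to 3.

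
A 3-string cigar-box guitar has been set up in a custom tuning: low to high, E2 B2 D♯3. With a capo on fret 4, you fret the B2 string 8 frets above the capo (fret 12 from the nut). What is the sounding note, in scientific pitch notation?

The capo raises the open B2 by 4 semitones to D♯3; fretting 8 more gives B2 + 4 + 8 = B2 + 12 semitones = B3.

B3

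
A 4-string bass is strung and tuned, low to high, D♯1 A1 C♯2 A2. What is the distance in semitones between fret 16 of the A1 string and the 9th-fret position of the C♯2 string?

3 semitones

A1 at fret 16 → C♯3 (MIDI 49); C♯2 at fret 9 → A♯2 (MIDI 46).
49 − 46 = 3, so the two pitches are 3 semitones apart, with C♯3 the higher.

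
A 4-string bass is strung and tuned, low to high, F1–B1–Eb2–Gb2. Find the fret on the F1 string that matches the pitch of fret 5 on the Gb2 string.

18

Fret 5 on Gb2 is MIDI 42 + 5 = 47 (B2). On the F1 string (open MIDI 29), that pitch is 47 − 29 = fret 18.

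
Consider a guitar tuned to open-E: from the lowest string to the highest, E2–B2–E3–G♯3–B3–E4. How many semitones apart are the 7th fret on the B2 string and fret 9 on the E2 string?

5 semitones

B2 at fret 7 → F♯3 (MIDI 54); E2 at fret 9 → C♯3 (MIDI 49).
54 − 49 = 5, so the two pitches are 5 semitones apart, with F♯3 the higher.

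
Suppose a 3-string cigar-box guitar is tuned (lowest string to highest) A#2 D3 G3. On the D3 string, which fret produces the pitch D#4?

D#4 is 13 semitones above the open D3 (D–D#–E–F–…–C#–D–D#), so it sits at fret 13.

13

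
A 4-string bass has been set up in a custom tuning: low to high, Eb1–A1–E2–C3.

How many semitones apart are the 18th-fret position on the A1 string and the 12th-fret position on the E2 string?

A1 at fret 18 → Eb3 (MIDI 51); E2 at fret 12 → E3 (MIDI 52).
51 − 52 = -1, so the two pitches are 1 semitone apart, with E3 the higher.

1 semitone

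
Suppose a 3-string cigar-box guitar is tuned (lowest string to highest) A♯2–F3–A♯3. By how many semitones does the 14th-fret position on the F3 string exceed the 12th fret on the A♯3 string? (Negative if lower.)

-3 semitones

F3 at fret 14 → G4 (MIDI 67); A♯3 at fret 12 → A♯4 (MIDI 70).
67 − 70 = -3, so the two pitches are 3 semitones apart.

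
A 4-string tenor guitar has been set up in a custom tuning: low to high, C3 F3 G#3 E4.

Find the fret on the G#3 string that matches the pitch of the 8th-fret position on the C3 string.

0

C3 at fret 8 is C3 + 8 semitones = G#3.
The open G#3 string is 8 semitones above the open C3, so the same pitch on the G#3 string lies at fret 8 − 8 = 0.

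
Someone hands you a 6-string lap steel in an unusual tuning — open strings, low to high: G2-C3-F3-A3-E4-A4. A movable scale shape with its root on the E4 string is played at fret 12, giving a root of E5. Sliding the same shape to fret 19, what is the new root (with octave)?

Moving from fret 12 to fret 19 shifts the root by 7 semitones.
E5 up 7 semitones is B5.

B5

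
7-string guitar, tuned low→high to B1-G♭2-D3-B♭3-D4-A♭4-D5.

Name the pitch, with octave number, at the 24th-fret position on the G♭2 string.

The open G♭2 string plus 24 semitones: Gb–G–Ab–A–…–E–F–Gb.
The walk passes from B into C 2 times, so the octave number goes from 2 to 4.

G♭4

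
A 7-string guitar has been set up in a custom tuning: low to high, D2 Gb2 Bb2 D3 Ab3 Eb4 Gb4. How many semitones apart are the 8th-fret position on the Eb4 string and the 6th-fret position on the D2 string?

Eb4 at fret 8 → B4 (MIDI 71); D2 at fret 6 → Ab2 (MIDI 44).
71 − 44 = 27, so the two pitches are 27 semitones apart, with B4 the higher.

27 semitones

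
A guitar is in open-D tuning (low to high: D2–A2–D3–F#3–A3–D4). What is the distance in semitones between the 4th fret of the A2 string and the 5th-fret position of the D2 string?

A2 at fret 4 → C#3 (MIDI 49); D2 at fret 5 → G2 (MIDI 43).
49 − 43 = 6, so the two pitches are 6 semitones apart, with C#3 the higher.

6 semitones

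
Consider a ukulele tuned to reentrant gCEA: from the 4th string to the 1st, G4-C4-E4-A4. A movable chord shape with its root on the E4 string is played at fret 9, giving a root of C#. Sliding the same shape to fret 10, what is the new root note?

D

Moving from fret 9 to fret 10 shifts the root by 1 semitone.
C# up 1 semitone is D.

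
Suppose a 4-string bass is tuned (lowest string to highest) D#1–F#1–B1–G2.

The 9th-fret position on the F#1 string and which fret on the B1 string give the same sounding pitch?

4

F#1 at fret 9 is F#1 + 9 semitones = D#2.
The open B1 string is 5 semitones above the open F#1, so the same pitch on the B1 string lies at fret 9 − 5 = 4.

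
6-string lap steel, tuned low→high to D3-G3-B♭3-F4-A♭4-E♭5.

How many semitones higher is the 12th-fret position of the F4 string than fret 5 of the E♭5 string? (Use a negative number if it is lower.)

-3 semitones

F4 at fret 12 → F5 (MIDI 77); E♭5 at fret 5 → A♭5 (MIDI 80).
77 − 80 = -3, so the two pitches are 3 semitones apart.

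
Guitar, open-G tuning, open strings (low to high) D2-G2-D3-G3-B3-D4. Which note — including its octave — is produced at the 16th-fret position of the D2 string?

The open D2 string plus 16 semitones: D–D#–E–F–…–E–F–F#.
The walk passes from B into C once, so the octave number goes from 2 to 3.

F#3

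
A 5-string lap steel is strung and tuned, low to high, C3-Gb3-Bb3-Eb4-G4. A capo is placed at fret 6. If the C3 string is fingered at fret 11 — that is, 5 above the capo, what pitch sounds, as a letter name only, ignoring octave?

The capo raises the open C3 by 6 semitones to Gb3; fretting 5 more gives C3 + 6 + 5 = C3 + 11 semitones, landing on B.

B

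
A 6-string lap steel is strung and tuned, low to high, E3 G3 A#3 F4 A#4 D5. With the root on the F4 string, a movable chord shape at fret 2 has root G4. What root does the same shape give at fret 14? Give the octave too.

Moving from fret 2 to fret 14 shifts the root by 12 semitones.
G4 up 12 semitones is G5.

G5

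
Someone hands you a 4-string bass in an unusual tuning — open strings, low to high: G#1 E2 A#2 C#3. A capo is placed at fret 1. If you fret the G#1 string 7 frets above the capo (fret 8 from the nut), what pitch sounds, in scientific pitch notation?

E2

The capo raises the open G#1 by 1 semitone to A1; fretting 7 more gives G#1 + 1 + 7 = G#1 + 8 semitones = E2.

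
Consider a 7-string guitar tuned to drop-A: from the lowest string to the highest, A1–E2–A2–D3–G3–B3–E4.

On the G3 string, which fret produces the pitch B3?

4

B3 is 4 semitones above the open G3 (G–G#–A–A#–B), so it sits at fret 4.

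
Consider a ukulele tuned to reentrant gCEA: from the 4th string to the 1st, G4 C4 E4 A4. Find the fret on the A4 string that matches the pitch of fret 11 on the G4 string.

9

G4 at fret 11 is G4 + 11 semitones = F#5.
The open A4 string is 2 semitones above the open G4, so the same pitch on the A4 string lies at fret 11 − 2 = 9.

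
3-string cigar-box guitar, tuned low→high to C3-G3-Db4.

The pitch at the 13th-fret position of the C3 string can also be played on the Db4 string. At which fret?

0

C3 at fret 13 is C3 + 13 semitones = Db4.
The open Db4 string is 13 semitones above the open C3, so the same pitch on the Db4 string lies at fret 13 − 13 = 0.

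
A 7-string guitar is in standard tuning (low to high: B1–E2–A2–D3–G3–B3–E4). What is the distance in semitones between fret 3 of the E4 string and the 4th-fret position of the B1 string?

E4 at fret 3 → G4 (MIDI 67); B1 at fret 4 → D♯2 (MIDI 39).
67 − 39 = 28, so the two pitches are 28 semitones apart, with G4 the higher.

28 semitones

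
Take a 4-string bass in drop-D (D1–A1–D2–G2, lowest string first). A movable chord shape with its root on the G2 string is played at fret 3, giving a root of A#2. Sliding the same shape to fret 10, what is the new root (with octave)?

F3

Moving from fret 3 to fret 10 shifts the root by 7 semitones.
A#2 up 7 semitones is F3.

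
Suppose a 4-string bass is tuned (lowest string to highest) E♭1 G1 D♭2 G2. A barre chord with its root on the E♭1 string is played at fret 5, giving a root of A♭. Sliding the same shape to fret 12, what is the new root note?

Moving from fret 5 to fret 12 shifts the root by 7 semitones.
A♭ up 7 semitones is E♭.

E♭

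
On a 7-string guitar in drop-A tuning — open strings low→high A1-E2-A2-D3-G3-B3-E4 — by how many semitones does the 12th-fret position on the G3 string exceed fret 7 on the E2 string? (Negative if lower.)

20 semitones

G3 at fret 12 → G4 (MIDI 67); E2 at fret 7 → B2 (MIDI 47).
67 − 47 = 20, so the two pitches are 20 semitones apart.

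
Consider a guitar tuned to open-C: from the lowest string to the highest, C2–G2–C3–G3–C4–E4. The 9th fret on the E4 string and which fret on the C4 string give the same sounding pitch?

Fret 9 on E4 is MIDI 64 + 9 = 73 (C#5). On the C4 string (open MIDI 60), that pitch is 73 − 60 = fret 13.

13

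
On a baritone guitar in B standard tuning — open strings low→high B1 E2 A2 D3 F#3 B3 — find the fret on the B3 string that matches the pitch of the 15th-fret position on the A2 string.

1

A2 at fret 15 is A2 + 15 semitones = C4.
The open B3 string is 14 semitones above the open A2, so the same pitch on the B3 string lies at fret 15 − 14 = 1.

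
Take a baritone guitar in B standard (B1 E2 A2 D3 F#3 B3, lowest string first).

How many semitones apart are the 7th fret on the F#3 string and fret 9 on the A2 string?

F#3 at fret 7 → C#4 (MIDI 61); A2 at fret 9 → F#3 (MIDI 54).
61 − 54 = 7, so the two pitches are 7 semitones apart, with C#4 the higher.

7 semitones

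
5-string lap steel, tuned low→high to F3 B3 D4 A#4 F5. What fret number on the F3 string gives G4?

14

G4 is 14 semitones above the open F3 (F–F#–G–G#–…–F–F#–G), so it sits at fret 14.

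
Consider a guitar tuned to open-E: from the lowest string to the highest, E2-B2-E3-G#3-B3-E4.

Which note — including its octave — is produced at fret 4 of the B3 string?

The open B3 string plus 4 semitones: B–C–C#–D–D#.
The walk passes from B into C once, so the octave number goes from 3 to 4.
(Equivalently spelled Eb4.)

D#4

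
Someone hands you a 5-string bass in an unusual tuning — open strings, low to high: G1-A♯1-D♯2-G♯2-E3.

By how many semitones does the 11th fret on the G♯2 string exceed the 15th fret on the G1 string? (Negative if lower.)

G♯2 at fret 11 → G3 (MIDI 55); G1 at fret 15 → A♯2 (MIDI 46).
55 − 46 = 9, so the two pitches are 9 semitones apart.

9 semitones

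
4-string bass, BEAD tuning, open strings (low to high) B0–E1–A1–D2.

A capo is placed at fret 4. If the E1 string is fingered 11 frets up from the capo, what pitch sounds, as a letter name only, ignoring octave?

The capo raises the open E1 by 4 semitones to G♯1; fretting 11 more gives E1 + 4 + 11 = E1 + 15 semitones, landing on G.

G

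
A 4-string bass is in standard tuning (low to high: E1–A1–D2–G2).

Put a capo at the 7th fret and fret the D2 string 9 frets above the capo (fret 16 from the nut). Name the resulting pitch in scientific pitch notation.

F#3

The capo raises the open D2 by 7 semitones to A2; fretting 9 more gives D2 + 7 + 9 = D2 + 16 semitones = F#3.
(Also written Gb.)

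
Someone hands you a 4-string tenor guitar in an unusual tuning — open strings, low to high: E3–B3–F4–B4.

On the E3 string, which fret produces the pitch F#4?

14

F#4 is 14 semitones above the open E3 (E–F–F#–G–…–E–F–F#), so it sits at fret 14.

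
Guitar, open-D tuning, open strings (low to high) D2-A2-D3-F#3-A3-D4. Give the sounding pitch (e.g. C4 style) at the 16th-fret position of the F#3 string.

A#4

F#3 is MIDI 54. Adding 16 gives 70, which is A#4.
(Equivalently spelled Bb4.)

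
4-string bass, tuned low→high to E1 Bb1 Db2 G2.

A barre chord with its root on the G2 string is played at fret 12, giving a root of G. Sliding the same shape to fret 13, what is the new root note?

Moving from fret 12 to fret 13 shifts the root by 1 semitone.
G up 1 semitone is Ab.

Ab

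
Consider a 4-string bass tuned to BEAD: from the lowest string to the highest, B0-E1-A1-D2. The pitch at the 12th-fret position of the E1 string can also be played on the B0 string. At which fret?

Fret 12 on E1 is MIDI 28 + 12 = 40 (E2). On the B0 string (open MIDI 23), that pitch is 40 − 23 = fret 17.

17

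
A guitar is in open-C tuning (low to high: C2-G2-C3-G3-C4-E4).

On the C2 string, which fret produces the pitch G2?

G2 is 7 semitones above the open C2 (C–C#–D–D#–E–F–F#–G), so it sits at fret 7.

7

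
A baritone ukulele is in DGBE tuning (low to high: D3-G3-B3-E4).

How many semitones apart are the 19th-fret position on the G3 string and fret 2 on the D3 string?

22 semitones

G3 at fret 19 → D5 (MIDI 74); D3 at fret 2 → E3 (MIDI 52).
74 − 52 = 22, so the two pitches are 22 semitones apart, with D5 the higher.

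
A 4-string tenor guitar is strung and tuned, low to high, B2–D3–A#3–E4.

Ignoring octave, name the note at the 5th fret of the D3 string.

G

The open D3 string plus 5 semitones: D–D#–E–F–F#–G.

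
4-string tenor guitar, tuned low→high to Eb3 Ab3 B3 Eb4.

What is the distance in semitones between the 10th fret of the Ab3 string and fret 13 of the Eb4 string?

Ab3 at fret 10 → Gb4 (MIDI 66); Eb4 at fret 13 → E5 (MIDI 76).
66 − 76 = -10, so the two pitches are 10 semitones apart, with E5 the higher.

10 semitones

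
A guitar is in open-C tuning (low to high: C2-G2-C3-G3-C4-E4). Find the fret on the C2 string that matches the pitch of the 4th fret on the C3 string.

16

Fret 4 on C3 is MIDI 48 + 4 = 52 (E3). On the C2 string (open MIDI 36), that pitch is 52 − 36 = fret 16.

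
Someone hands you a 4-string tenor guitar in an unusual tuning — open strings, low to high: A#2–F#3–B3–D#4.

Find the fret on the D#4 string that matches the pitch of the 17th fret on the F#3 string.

F#3 at fret 17 is F#3 + 17 semitones = B4.
The open D#4 string is 9 semitones above the open F#3, so the same pitch on the D#4 string lies at fret 17 − 9 = 8.

8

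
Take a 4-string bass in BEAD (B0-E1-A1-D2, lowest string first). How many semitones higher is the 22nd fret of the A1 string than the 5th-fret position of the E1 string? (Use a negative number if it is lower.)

A1 at fret 22 → G3 (MIDI 55); E1 at fret 5 → A1 (MIDI 33).
55 − 33 = 22, so the two pitches are 22 semitones apart.

22 semitones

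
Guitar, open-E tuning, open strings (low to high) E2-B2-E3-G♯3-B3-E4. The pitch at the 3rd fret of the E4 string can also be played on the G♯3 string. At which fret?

E4 at fret 3 is E4 + 3 semitones = G4.
The open G♯3 string is 8 semitones below the open E4, so the same pitch on the G♯3 string lies at fret 3 + 8 = 11.

11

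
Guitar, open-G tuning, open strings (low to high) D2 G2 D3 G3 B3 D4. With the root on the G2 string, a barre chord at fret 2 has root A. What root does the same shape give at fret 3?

Moving from fret 2 to fret 3 shifts the root by 1 semitone.
A up 1 semitone is A♯.

A♯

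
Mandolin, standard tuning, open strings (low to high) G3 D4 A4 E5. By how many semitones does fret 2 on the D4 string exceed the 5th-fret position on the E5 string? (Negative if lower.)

D4 at fret 2 → E4 (MIDI 64); E5 at fret 5 → A5 (MIDI 81).
64 − 81 = -17, so the two pitches are 17 semitones apart.

-17 semitones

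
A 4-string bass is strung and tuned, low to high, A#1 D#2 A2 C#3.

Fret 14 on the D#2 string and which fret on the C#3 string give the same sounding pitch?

D#2 at fret 14 is D#2 + 14 semitones = F3.
The open C#3 string is 10 semitones above the open D#2, so the same pitch on the C#3 string lies at fret 14 − 10 = 4.

4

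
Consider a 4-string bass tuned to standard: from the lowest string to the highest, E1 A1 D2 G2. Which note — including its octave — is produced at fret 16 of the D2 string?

F#3

Each fret is one semitone, so D2 + 16 = F#3.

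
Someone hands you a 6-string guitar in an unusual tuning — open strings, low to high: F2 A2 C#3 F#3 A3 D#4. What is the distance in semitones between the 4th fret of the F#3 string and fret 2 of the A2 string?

11 semitones

F#3 at fret 4 → A#3 (MIDI 58); A2 at fret 2 → B2 (MIDI 47).
58 − 47 = 11, so the two pitches are 11 semitones apart, with A#3 the higher.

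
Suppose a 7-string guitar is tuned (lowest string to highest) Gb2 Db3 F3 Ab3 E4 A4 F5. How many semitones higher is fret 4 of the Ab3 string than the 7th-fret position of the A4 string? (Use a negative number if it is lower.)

Ab3 at fret 4 → C4 (MIDI 60); A4 at fret 7 → E5 (MIDI 76).
60 − 76 = -16, so the two pitches are 16 semitones apart.

-16 semitones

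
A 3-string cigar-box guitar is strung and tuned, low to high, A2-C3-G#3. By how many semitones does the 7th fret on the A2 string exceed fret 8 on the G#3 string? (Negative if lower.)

A2 at fret 7 → E3 (MIDI 52); G#3 at fret 8 → E4 (MIDI 64).
52 − 64 = -12, so the two pitches are 12 semitones apart.

-12 semitones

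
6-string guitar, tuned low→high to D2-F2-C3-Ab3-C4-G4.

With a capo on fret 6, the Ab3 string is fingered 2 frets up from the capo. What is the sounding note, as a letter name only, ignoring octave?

E

The capo raises the open Ab3 by 6 semitones to D4; fretting 2 more gives Ab3 + 6 + 2 = Ab3 + 8 semitones, landing on E.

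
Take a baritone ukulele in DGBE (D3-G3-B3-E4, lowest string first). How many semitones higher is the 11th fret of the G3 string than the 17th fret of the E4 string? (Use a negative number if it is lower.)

-15 semitones

G3 at fret 11 → F#4 (MIDI 66); E4 at fret 17 → A5 (MIDI 81).
66 − 81 = -15, so the two pitches are 15 semitones apart.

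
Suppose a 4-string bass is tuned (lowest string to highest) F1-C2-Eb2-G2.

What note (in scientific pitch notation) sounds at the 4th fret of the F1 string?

F1 is MIDI 29. Adding 4 gives 33, which is A1.

A1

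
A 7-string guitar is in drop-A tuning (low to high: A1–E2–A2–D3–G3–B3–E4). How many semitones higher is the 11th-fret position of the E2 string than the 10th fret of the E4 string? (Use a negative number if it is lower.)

-23 semitones

E2 at fret 11 → D♯3 (MIDI 51); E4 at fret 10 → D5 (MIDI 74).
51 − 74 = -23, so the two pitches are 23 semitones apart.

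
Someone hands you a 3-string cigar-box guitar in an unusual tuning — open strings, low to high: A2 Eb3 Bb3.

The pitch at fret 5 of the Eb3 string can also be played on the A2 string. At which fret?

Eb3 at fret 5 is Eb3 + 5 semitones = Ab3.
The open A2 string is 6 semitones below the open Eb3, so the same pitch on the A2 string lies at fret 5 + 6 = 11.

11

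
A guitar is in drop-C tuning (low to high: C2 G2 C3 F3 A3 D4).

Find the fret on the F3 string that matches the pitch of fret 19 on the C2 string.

C2 at fret 19 is C2 + 19 semitones = G3.
The open F3 string is 17 semitones above the open C2, so the same pitch on the F3 string lies at fret 19 − 17 = 2.

2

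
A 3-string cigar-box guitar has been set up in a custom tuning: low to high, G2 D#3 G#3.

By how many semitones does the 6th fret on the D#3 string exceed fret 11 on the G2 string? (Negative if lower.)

D#3 at fret 6 → A3 (MIDI 57); G2 at fret 11 → F#3 (MIDI 54).
57 − 54 = 3, so the two pitches are 3 semitones apart.

3 semitones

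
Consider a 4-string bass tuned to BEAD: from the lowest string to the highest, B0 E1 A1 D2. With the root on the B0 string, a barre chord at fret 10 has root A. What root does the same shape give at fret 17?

Moving from fret 10 to fret 17 shifts the root by 7 semitones.
A up 7 semitones is E.

E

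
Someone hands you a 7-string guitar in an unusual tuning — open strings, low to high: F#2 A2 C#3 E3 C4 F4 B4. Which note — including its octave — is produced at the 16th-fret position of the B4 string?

D#6

Each fret is one semitone, so B4 + 16 = D#6.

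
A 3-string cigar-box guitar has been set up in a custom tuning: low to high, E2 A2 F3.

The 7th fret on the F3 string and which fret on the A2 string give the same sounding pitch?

15

F3 at fret 7 is F3 + 7 semitones = C4.
The open A2 string is 8 semitones below the open F3, so the same pitch on the A2 string lies at fret 7 + 8 = 15.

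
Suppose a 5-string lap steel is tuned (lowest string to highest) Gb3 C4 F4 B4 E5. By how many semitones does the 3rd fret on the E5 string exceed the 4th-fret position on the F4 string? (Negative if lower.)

10 semitones

E5 at fret 3 → G5 (MIDI 79); F4 at fret 4 → A4 (MIDI 69).
79 − 69 = 10, so the two pitches are 10 semitones apart.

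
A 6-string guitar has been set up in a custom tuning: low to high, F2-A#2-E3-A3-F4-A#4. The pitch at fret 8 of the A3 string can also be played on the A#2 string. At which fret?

19

A3 at fret 8 is A3 + 8 semitones = F4.
The open A#2 string is 11 semitones below the open A3, so the same pitch on the A#2 string lies at fret 8 + 11 = 19.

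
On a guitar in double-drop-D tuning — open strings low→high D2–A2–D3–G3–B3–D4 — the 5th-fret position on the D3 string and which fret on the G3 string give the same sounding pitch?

0

D3 at fret 5 is D3 + 5 semitones = G3.
The open G3 string is 5 semitones above the open D3, so the same pitch on the G3 string lies at fret 5 − 5 = 0.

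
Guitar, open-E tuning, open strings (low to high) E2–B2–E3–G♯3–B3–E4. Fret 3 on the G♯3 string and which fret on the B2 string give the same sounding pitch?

12

G♯3 at fret 3 is G♯3 + 3 semitones = B3.
The open B2 string is 9 semitones below the open G♯3, so the same pitch on the B2 string lies at fret 3 + 9 = 12.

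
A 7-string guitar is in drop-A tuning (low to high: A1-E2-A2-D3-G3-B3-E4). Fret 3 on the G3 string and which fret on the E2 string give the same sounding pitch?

Fret 3 on G3 is MIDI 55 + 3 = 58 (A#3). On the E2 string (open MIDI 40), that pitch is 58 − 40 = fret 18.

18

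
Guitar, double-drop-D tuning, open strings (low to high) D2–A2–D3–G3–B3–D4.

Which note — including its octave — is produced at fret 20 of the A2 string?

Each fret is one semitone, so A2 + 20 = F4.

F4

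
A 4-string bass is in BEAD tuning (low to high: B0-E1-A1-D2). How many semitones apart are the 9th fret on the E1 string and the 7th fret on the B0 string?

7 semitones

E1 at fret 9 → C#2 (MIDI 37); B0 at fret 7 → F#1 (MIDI 30).
37 − 30 = 7, so the two pitches are 7 semitones apart, with C#2 the higher.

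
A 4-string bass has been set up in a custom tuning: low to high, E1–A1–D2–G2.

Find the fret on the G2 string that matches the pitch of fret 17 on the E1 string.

2

Fret 17 on E1 is MIDI 28 + 17 = 45 (A2). On the G2 string (open MIDI 43), that pitch is 45 − 43 = fret 2.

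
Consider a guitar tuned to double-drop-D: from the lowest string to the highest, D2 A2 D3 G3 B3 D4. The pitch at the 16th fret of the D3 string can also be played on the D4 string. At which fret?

4

D3 at fret 16 is D3 + 16 semitones = F#4.
The open D4 string is 12 semitones above the open D3, so the same pitch on the D4 string lies at fret 16 − 12 = 4.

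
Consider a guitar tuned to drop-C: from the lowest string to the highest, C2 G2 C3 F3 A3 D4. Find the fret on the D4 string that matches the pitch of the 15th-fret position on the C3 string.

Fret 15 on C3 is MIDI 48 + 15 = 63 (D#4). On the D4 string (open MIDI 62), that pitch is 63 − 62 = fret 1.

1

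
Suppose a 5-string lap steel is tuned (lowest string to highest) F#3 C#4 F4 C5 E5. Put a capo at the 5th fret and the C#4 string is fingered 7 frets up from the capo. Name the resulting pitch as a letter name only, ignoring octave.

C#

The capo raises the open C#4 by 5 semitones to F#4; fretting 7 more gives C#4 + 5 + 7 = C#4 + 12 semitones, landing on C#.
(Also written Db.)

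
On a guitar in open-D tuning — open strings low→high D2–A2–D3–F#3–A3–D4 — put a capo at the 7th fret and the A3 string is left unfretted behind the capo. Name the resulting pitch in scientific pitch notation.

E4

The capo raises the open A3 by 7 semitones to E4; fretting 0 more gives A3 + 7 + 0 = A3 + 7 semitones = E4.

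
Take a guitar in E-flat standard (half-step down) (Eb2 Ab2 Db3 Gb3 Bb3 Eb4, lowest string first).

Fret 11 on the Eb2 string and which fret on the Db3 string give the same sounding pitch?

Fret 11 on Eb2 is MIDI 39 + 11 = 50 (D3). On the Db3 string (open MIDI 49), that pitch is 50 − 49 = fret 1.

1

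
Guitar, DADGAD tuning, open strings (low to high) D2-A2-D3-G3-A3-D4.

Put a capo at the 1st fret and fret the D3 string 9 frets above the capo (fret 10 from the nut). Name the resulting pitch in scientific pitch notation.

The capo raises the open D3 by 1 semitone to D#3; fretting 9 more gives D3 + 1 + 9 = D3 + 10 semitones = C4.

C4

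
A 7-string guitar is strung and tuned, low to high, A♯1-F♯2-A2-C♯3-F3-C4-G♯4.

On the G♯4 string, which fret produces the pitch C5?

4

C5 is 4 semitones above the open G♯4 (G#–A–A#–B–C), so it sits at fret 4.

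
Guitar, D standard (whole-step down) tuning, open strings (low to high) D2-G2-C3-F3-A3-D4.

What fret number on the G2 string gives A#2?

3

A#2 is 3 semitones above the open G2 (G–G#–A–A#), so it sits at fret 3.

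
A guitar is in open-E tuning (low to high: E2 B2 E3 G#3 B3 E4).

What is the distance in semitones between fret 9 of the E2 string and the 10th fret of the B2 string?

8 semitones

E2 at fret 9 → C#3 (MIDI 49); B2 at fret 10 → A3 (MIDI 57).
49 − 57 = -8, so the two pitches are 8 semitones apart, with A3 the higher.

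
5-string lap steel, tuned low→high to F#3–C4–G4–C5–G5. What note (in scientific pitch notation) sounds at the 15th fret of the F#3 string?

F#3 is MIDI 54. Adding 15 gives 69, which is A4.

A4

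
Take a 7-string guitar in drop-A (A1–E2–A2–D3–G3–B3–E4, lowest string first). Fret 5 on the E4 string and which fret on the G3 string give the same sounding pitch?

14

Fret 5 on E4 is MIDI 64 + 5 = 69 (A4). On the G3 string (open MIDI 55), that pitch is 69 − 55 = fret 14.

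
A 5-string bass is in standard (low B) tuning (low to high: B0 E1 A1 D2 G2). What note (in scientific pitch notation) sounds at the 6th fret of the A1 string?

D#2

Each fret is one semitone, so A1 + 6 = D#2.
(Equivalently spelled Eb2.)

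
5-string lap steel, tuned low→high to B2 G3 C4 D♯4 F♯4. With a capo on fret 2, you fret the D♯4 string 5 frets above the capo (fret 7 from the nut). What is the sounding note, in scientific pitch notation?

A♯4

The capo raises the open D♯4 by 2 semitones to F4; fretting 5 more gives D♯4 + 2 + 5 = D♯4 + 7 semitones = A♯4.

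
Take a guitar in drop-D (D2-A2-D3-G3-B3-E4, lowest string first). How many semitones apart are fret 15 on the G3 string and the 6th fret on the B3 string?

G3 at fret 15 → A♯4 (MIDI 70); B3 at fret 6 → F4 (MIDI 65).
70 − 65 = 5, so the two pitches are 5 semitones apart, with A♯4 the higher.

5 semitones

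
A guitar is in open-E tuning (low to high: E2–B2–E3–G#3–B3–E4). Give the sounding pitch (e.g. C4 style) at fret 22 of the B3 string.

A5

Each fret is one semitone, so B3 + 22 = A5.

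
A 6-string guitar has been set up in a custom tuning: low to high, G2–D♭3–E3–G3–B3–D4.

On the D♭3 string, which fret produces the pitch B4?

22

B4 is 22 semitones above the open D♭3 (Db–D–Eb–E–…–A–Bb–B), so it sits at fret 22.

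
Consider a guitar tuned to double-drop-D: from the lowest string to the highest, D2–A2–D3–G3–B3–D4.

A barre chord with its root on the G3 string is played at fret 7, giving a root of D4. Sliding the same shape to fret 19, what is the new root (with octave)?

D5

Moving from fret 7 to fret 19 shifts the root by 12 semitones.
D4 up 12 semitones is D5.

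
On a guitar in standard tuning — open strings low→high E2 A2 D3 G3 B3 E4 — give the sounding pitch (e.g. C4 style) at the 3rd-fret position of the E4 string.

E4 is MIDI 64. Adding 3 gives 67, which is G4.

G4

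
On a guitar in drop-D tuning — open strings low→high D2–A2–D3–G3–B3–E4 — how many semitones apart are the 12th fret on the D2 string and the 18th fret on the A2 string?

13 semitones

D2 at fret 12 → D3 (MIDI 50); A2 at fret 18 → D#4 (MIDI 63).
50 − 63 = -13, so the two pitches are 13 semitones apart, with D#4 the higher.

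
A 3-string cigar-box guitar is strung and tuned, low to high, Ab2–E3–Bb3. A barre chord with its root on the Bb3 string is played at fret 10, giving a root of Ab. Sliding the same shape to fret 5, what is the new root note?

Moving from fret 10 to fret 5 shifts the root by -5 semitones.
Ab down 5 semitones is Eb.

Eb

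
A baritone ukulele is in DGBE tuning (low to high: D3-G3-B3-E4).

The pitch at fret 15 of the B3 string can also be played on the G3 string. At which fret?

Fret 15 on B3 is MIDI 59 + 15 = 74 (D5). On the G3 string (open MIDI 55), that pitch is 74 − 55 = fret 19.

19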